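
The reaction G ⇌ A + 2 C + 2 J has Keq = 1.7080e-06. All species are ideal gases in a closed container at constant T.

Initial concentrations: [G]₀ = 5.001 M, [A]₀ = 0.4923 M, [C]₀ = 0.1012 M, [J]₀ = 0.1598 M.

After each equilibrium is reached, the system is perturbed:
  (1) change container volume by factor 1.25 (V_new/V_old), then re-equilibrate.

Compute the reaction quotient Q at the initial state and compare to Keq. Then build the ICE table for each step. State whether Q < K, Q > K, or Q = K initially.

Q₀ = 2.5745e-05; Q > K (proceeds reverse)

Q₀ = 2.5745e-05 vs Keq = 1.7080e-06 ⇒ Q>K, reverse
Step 1:
                    G           A           C           J
  I             5.001      0.4923      0.1012      0.1598
  C           0.02931    -0.02931    -0.05862    -0.05862
  E              5.03       0.463     0.04258      0.1012
  solve Keq expr → x = -0.02931; check Q = 1.7080e-06
Then change container volume by factor 1.25 (V_new/V_old).
Step 2:
                    G           A           C           J
  I             4.024      0.3704     0.03406     0.08094
  C         -0.005962    0.005962     0.01192     0.01192
  E             4.018      0.3764     0.04598     0.09286
  solve Keq expr → x = 0.005962; check Q = 1.7080e-06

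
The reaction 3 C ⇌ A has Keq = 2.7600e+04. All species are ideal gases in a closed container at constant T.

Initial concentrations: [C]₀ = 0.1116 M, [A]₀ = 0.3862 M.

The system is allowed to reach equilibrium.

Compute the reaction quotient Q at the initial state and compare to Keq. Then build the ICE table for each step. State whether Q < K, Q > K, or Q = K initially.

Q₀ = 277.9 vs Keq = 2.7600e+04 ⇒ Q<K, forward
Step 1:
                    C           A
  Initial      0.1116      0.3862
  Change     -0.08691     0.02897
  Equil       0.02469      0.4152
  solve Keq expr → x = 0.02897; check Q = 2.7600e+04

Q₀ = 277.9; Q < K (proceeds forward)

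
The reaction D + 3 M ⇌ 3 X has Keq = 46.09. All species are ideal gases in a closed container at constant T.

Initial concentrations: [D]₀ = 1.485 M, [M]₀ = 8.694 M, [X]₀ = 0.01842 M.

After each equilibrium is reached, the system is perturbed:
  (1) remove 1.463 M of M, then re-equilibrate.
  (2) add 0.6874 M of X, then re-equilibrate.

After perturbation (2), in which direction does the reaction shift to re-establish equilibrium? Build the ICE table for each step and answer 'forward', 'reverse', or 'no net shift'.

Q₀ = 6.4045e-09 vs Keq = 46.09 ⇒ Q<K, forward
Step 1:
                   D          M          X
  Initial      1.485      8.694    0.01842
  Change      -1.462     -4.385      4.385
  Equil      0.02317      4.309      4.404
  solve Keq expr → x = 1.462; check Q = 46.09
Then remove 1.463 M of M.
Step 2:
                   D          M          X
  Initial    0.02317      2.846      4.404
  Change     0.04168      0.125     -0.125
  Equil      0.06485      2.971      4.279
  solve Keq expr → x = -0.04168; check Q = 46.09
Then add 0.6874 M of X.
Step 3:
                   D          M          X
  Initial    0.06485      2.971      4.966
  Change     0.02503    0.07508   -0.07508
  Equil      0.08987      3.046      4.891
  solve Keq expr → x = -0.02503; check Q = 46.09

Direction: reverse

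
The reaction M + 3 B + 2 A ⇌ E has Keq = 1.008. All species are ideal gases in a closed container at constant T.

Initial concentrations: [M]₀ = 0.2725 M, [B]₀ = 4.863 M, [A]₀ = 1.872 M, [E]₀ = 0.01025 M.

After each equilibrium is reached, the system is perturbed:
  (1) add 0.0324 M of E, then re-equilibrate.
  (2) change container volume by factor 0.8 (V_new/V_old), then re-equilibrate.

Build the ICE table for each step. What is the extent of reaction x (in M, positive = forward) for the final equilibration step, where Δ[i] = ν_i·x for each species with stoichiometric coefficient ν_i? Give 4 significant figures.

x = 0.002188 M

Q₀ = 9.3332e-05 vs Keq = 1.008 ⇒ Q<K, forward
Step 1:
                    M           B           A           E
  Initial      0.2725       4.863       1.872     0.01025
  Change      -0.2701     -0.8104     -0.5403      0.2701
  Equil      0.002357       4.053       1.332      0.2804
  solve Keq expr → x = 0.2701; check Q = 1.008
Then add 0.0324 M of E.
Step 2:
                    M           B           A           E
  Initial    0.002357       4.053       1.332      0.3128
  Change   2.6642e-04  7.9927e-04  5.3285e-04 -2.6642e-04
  Equil      0.002623       4.053       1.332      0.3125
  solve Keq expr → x = -2.6642e-04; check Q = 1.008
Then change container volume by factor 0.8 (V_new/V_old).
Step 3:
                    M           B           A           E
  Initial    0.003279       5.067       1.665      0.3907
  Change    -0.002188   -0.006565   -0.004377    0.002188
  Equil       0.00109        5.06       1.661      0.3928
  solve Keq expr → x = 0.002188; check Q = 1.008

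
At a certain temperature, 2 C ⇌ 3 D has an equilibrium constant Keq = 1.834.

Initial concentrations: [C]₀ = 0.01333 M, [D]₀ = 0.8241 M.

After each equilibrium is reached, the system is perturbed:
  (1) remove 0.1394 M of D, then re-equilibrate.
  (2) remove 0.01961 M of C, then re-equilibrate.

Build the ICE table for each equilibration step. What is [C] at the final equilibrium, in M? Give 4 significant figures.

Q₀ = 3150 vs Keq = 1.834 ⇒ Q>K, reverse
Step 1:
                  C         D
  I         0.01333    0.8241
  C          0.2307   -0.3461
  E           0.244     0.478
  solve Keq expr → x = -0.1154; check Q = 1.834
Then remove 0.1394 M of D.
Step 2:
                  C         D
  I           0.244    0.3386
  C        -0.04885   0.07327
  E          0.1952    0.4119
  solve Keq expr → x = 0.02442; check Q = 1.834
Then remove 0.01961 M of C.
Step 3:
                  C         D
  I          0.1756    0.4119
  C        0.009533   -0.0143
  E          0.1851    0.3976
  solve Keq expr → x = -0.004767; check Q = 1.834

[C]_eq = 0.1851 M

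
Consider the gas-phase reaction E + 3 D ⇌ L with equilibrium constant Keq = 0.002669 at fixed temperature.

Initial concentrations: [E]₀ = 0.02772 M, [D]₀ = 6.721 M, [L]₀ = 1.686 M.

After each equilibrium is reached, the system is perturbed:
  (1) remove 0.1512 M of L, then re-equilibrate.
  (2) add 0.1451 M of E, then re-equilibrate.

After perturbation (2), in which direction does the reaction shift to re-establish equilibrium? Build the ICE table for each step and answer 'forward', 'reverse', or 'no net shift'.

Direction: forward

Q₀ = 0.2003 vs Keq = 0.002669 ⇒ Q>K, reverse
Step 1:
                    E           D           L
  Initial     0.02772       6.721       1.686
  Change       0.6131       1.839     -0.6131
  Equil        0.6408        8.56       1.073
  solve Keq expr → x = -0.6131; check Q = 0.002669
Then remove 0.1512 M of L.
Step 2:
                    E           D           L
  Initial      0.6408        8.56      0.9217
  Change     -0.04069     -0.1221     0.04069
  Equil        0.6001       8.438      0.9624
  solve Keq expr → x = 0.04069; check Q = 0.002669
Then add 0.1451 M of E.
Step 3:
                    E           D           L
  Initial      0.7452       8.438      0.9624
  Change     -0.06211     -0.1863     0.06211
  Equil        0.6831       8.252       1.024
  solve Keq expr → x = 0.06211; check Q = 0.002669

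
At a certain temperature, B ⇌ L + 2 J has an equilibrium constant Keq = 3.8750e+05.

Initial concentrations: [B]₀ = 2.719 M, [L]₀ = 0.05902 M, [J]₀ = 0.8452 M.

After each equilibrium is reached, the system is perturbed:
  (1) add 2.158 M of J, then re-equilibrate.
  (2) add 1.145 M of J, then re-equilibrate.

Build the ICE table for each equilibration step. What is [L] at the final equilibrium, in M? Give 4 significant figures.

[L]_eq = 2.777 M

Q₀ = 0.01551 vs Keq = 3.8750e+05 ⇒ Q<K, forward
Step 1:
                   B          L          J
  Initial      2.719    0.05902     0.8452
  Change      -2.719      2.719      5.437
  Equil   2.8295e-04      2.778      6.283
  solve Keq expr → x = 2.719; check Q = 3.8750e+05
Then add 2.158 M of J.
Step 2:
                   B          L          J
  Initial 2.8295e-04      2.778      8.441
  Change  2.2766e-04 -2.2766e-04 -4.5532e-04
  Equil   5.1061e-04      2.778       8.44
  solve Keq expr → x = -2.2766e-04; check Q = 3.8750e+05
Then add 1.145 M of J.
Step 3:
                   B          L          J
  Initial 5.1061e-04      2.778      9.585
  Change  1.4786e-04 -1.4786e-04 -2.9572e-04
  Equil   6.5847e-04      2.777      9.585
  solve Keq expr → x = -1.4786e-04; check Q = 3.8750e+05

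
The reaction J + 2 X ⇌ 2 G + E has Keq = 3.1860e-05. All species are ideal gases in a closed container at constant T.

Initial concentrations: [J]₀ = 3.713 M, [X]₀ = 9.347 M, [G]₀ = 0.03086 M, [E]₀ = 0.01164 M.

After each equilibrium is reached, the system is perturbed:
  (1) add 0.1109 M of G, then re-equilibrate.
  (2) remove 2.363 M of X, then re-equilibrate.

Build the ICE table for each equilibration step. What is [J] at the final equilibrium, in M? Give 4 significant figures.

[J]_eq = 3.649 M

Q₀ = 3.4172e-08 vs Keq = 3.1860e-05 ⇒ Q<K, forward
Step 1:
                   J          X          G          E
  I            3.713      9.347    0.03086    0.01164
  C          -0.1193    -0.2385     0.2385     0.1193
  E            3.594      9.108     0.2694     0.1309
  solve Keq expr → x = 0.1193; check Q = 3.1860e-05
Then add 0.1109 M of G.
Step 2:
                   J          X          G          E
  I            3.594      9.108     0.3803     0.1309
  C          0.03276    0.06551   -0.06551   -0.03276
  E            3.626      9.174     0.3148    0.09814
  solve Keq expr → x = -0.03276; check Q = 3.1860e-05
Then remove 2.363 M of X.
Step 3:
                   J          X          G          E
  I            3.626      6.811     0.3148    0.09814
  C          0.02275    0.04551   -0.04551   -0.02275
  E            3.649      6.857     0.2693    0.07539
  solve Keq expr → x = -0.02275; check Q = 3.1860e-05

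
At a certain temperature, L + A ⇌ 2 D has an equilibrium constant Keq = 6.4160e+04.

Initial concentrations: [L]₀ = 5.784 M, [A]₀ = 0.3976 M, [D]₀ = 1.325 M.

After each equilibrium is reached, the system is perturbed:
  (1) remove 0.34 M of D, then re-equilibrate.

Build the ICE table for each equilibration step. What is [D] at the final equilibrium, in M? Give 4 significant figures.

[D]_eq = 1.78 M

Q₀ = 0.7634 vs Keq = 6.4160e+04 ⇒ Q<K, forward
Step 1:
                  L         A         D
  I           5.784    0.3976     1.325
  C         -0.3976   -0.3976    0.7952
  E           5.386 1.3007e-05      2.12
  solve Keq expr → x = 0.3976; check Q = 6.4160e+04
Then remove 0.34 M of D.
Step 2:
                  L         A         D
  I           5.386 1.3007e-05      1.78
  C       -3.8371e-06 -3.8371e-06 7.6743e-06
  E           5.386 9.1699e-06      1.78
  solve Keq expr → x = 3.8371e-06; check Q = 6.4160e+04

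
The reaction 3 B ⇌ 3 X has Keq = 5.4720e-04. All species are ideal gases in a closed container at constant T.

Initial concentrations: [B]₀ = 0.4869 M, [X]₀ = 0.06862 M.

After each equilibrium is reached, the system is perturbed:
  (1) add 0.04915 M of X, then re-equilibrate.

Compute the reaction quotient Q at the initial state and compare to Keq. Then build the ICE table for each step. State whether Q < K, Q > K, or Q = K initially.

Q₀ = 0.002799 vs Keq = 5.4720e-04 ⇒ Q>K, reverse
Step 1:
                  B         X
  I          0.4869   0.06862
  C         0.02662  -0.02662
  E          0.5135     0.042
  solve Keq expr → x = -0.008873; check Q = 5.4720e-04
Then add 0.04915 M of X.
Step 2:
                  B         X
  I          0.5135   0.09115
  C         0.04543  -0.04543
  E           0.559   0.04572
  solve Keq expr → x = -0.01514; check Q = 5.4720e-04

Q₀ = 0.002799; Q > K (proceeds reverse)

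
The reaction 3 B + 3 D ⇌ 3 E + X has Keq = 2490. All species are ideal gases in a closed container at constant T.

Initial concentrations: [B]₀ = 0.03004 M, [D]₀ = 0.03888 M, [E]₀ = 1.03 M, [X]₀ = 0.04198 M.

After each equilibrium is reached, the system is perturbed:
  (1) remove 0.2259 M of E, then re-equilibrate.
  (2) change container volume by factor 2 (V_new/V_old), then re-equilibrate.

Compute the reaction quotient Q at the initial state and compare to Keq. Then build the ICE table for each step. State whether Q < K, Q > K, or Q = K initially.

Q₀ = 2.8792e+07; Q > K (proceeds reverse)

Q₀ = 2.8792e+07 vs Keq = 2490 ⇒ Q>K, reverse
Step 1:
                   B          D          E          X
  I          0.03004    0.03888       1.03    0.04198
  C          0.09096    0.09096   -0.09096   -0.03032
  E            0.121     0.1298      0.939    0.01166
  solve Keq expr → x = -0.03032; check Q = 2490
Then remove 0.2259 M of E.
Step 2:
                   B          D          E          X
  I            0.121     0.1298     0.7131    0.01166
  C         -0.01042   -0.01042    0.01042   0.003474
  E           0.1106     0.1194     0.7236    0.01513
  solve Keq expr → x = 0.003474; check Q = 2490
Then change container volume by factor 2 (V_new/V_old).
Step 3:
                   B          D          E          X
  I          0.05529    0.05971     0.3618   0.007567
  C         0.008603   0.008603  -0.008603  -0.002868
  E          0.06389    0.06831     0.3532   0.004699
  solve Keq expr → x = -0.002868; check Q = 2490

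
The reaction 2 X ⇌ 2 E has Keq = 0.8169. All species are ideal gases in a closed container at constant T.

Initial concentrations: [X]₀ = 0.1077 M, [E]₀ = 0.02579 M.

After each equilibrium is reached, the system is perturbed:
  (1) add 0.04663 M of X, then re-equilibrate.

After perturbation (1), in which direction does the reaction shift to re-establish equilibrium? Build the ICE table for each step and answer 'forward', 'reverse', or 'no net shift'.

Q₀ = 0.05734 vs Keq = 0.8169 ⇒ Q<K, forward
Step 1:
                   X          E
  Initial     0.1077    0.02579
  Change    -0.03758    0.03758
  Equil      0.07012    0.06337
  solve Keq expr → x = 0.01879; check Q = 0.8169
Then add 0.04663 M of X.
Step 2:
                   X          E
  Initial     0.1167    0.06337
  Change    -0.02214    0.02214
  Equil      0.09461    0.08551
  solve Keq expr → x = 0.01107; check Q = 0.8169

Direction: forward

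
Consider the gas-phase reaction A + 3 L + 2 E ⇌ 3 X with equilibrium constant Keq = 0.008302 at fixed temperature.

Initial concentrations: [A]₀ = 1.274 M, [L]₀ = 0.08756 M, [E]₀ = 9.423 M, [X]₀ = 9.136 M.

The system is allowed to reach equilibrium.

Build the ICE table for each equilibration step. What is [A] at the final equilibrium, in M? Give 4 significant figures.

Q₀ = 1.0042e+04 vs Keq = 0.008302 ⇒ Q>K, reverse
Step 1:
                    A           L           E           X
  I             1.274     0.08756       9.423       9.136
  C             1.234       3.703       2.469      -3.703
  E             2.508        3.79       11.89       5.433
  solve Keq expr → x = -1.234; check Q = 0.008302

[A]_eq = 2.508 M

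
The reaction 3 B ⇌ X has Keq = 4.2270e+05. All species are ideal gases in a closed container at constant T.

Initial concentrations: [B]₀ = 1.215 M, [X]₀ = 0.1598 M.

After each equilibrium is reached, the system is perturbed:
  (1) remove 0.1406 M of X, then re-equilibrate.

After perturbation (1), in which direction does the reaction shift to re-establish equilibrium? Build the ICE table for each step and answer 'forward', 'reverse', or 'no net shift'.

Q₀ = 0.08909 vs Keq = 4.2270e+05 ⇒ Q<K, forward
Step 1:
                  B         X
  I           1.215    0.1598
  C          -1.204    0.4013
  E         0.01099    0.5611
  solve Keq expr → x = 0.4013; check Q = 4.2270e+05
Then remove 0.1406 M of X.
Step 2:
                  B         X
  I         0.01099    0.4205
  C       -0.001005 3.3493e-04
  E        0.009986    0.4209
  solve Keq expr → x = 3.3493e-04; check Q = 4.2270e+05

Direction: forward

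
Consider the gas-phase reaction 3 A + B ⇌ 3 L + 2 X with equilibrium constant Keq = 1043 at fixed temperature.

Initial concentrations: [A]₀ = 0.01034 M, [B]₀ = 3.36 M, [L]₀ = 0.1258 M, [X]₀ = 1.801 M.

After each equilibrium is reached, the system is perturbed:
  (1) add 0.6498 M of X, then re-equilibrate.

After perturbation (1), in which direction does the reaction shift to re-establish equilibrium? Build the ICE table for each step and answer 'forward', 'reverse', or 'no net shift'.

Q₀ = 1738 vs Keq = 1043 ⇒ Q>K, reverse
Step 1:
                    A           B           L           X
  init        0.01034        3.36      0.1258       1.801
  Δ          0.001744  5.8130e-04   -0.001744   -0.001163
  eq          0.01208       3.361      0.1241         1.8
  solve Keq expr → x = -5.8130e-04; check Q = 1043
Then add 0.6498 M of X.
Step 2:
                    A           B           L           X
  init        0.01208       3.361      0.1241        2.45
  Δ          0.002455  8.1845e-04   -0.002455   -0.001637
  eq          0.01454       3.361      0.1216       2.448
  solve Keq expr → x = -8.1845e-04; check Q = 1043

Direction: reverse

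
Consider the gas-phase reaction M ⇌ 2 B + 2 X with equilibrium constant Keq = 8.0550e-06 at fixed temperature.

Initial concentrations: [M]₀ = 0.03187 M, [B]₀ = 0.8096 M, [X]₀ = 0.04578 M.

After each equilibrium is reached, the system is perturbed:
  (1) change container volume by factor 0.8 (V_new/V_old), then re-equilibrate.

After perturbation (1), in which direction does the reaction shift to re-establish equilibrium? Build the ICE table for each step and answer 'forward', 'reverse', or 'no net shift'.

Q₀ = 0.0431 vs Keq = 8.0550e-06 ⇒ Q>K, reverse
Step 1:
                  M         B         X
  I         0.03187    0.8096   0.04578
  C         0.02246  -0.04491  -0.04491
  E         0.05433    0.7647 8.6509e-04
  solve Keq expr → x = -0.02246; check Q = 8.0550e-06
Then change container volume by factor 0.8 (V_new/V_old).
Step 2:
                  M         B         X
  I         0.06791    0.9559  0.001081
  C       1.5324e-04 -3.0648e-04 -3.0648e-04
  E         0.06806    0.9555 7.7488e-04
  solve Keq expr → x = -1.5324e-04; check Q = 8.0550e-06

Direction: reverse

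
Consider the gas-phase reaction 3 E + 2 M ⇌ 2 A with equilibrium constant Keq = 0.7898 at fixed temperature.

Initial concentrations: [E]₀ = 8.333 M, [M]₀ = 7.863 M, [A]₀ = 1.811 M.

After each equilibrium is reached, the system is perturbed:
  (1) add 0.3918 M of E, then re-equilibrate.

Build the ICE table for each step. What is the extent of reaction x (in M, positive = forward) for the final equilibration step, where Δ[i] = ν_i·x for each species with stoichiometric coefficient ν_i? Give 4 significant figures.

Q₀ = 9.1676e-05 vs Keq = 0.7898 ⇒ Q<K, forward
Step 1:
                    E           M           A
  Initial       8.333       7.863       1.811
  Change       -6.703      -4.468       4.468
  Equil          1.63       3.395       6.279
  solve Keq expr → x = 2.234; check Q = 0.7898
Then add 0.3918 M of E.
Step 2:
                    E           M           A
  Initial       2.022       3.395       6.279
  Change      -0.2916     -0.1944      0.1944
  Equil          1.73         3.2       6.474
  solve Keq expr → x = 0.0972; check Q = 0.7898

x = 0.0972 M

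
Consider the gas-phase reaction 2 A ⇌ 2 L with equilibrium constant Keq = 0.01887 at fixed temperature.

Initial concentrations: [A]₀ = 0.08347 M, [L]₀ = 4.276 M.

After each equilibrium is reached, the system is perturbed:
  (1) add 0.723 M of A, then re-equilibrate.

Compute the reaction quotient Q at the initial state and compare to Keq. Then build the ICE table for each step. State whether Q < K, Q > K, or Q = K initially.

Q₀ = 2624 vs Keq = 0.01887 ⇒ Q>K, reverse
Step 1:
                   A          L
  Initial    0.08347      4.276
  Change       3.749     -3.749
  Equil        3.833     0.5265
  solve Keq expr → x = -1.875; check Q = 0.01887
Then add 0.723 M of A.
Step 2:
                   A          L
  Initial      4.556     0.5265
  Change    -0.08732    0.08732
  Equil        4.469     0.6138
  solve Keq expr → x = 0.04366; check Q = 0.01887

Q₀ = 2624; Q > K (proceeds reverse)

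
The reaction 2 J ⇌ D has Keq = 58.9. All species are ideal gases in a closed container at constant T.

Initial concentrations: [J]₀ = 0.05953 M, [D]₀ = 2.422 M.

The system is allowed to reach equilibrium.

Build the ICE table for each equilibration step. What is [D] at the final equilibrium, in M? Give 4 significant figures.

[D]_eq = 2.352 M

Q₀ = 683.4 vs Keq = 58.9 ⇒ Q>K, reverse
Step 1:
                    J           D
  Initial     0.05953       2.422
  Change       0.1403    -0.07015
  Equil        0.1998       2.352
  solve Keq expr → x = -0.07015; check Q = 58.9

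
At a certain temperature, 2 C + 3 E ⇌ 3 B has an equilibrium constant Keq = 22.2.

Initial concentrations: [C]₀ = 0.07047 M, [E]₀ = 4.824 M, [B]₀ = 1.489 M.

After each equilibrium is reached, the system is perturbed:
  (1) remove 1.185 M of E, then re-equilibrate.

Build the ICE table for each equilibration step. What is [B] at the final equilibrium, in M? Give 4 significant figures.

[B]_eq = 1.509 M

Q₀ = 5.922 vs Keq = 22.2 ⇒ Q<K, forward
Step 1:
                   C          E          B
  init       0.07047      4.824      1.489
  Δ         -0.03174   -0.04761    0.04761
  eq         0.03873      4.776      1.537
  solve Keq expr → x = 0.01587; check Q = 22.2
Then remove 1.185 M of E.
Step 2:
                   C          E          B
  init       0.03873      3.591      1.537
  Δ          0.01842    0.02762   -0.02762
  eq         0.05714      3.619      1.509
  solve Keq expr → x = -0.009208; check Q = 22.2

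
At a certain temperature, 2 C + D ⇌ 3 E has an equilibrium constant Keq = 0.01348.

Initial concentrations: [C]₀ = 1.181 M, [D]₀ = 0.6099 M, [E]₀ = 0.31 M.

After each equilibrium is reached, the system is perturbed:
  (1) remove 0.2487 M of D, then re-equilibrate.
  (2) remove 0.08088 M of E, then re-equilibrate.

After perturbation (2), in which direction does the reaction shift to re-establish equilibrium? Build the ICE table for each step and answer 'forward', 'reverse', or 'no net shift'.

Q₀ = 0.03502 vs Keq = 0.01348 ⇒ Q>K, reverse
Step 1:
                  C         D         E
  Initial     1.181    0.6099      0.31
  Change    0.05003   0.02502  -0.07505
  Equil       1.231    0.6349     0.235
  solve Keq expr → x = -0.02502; check Q = 0.01348
Then remove 0.2487 M of D.
Step 2:
                  C         D         E
  Initial     1.231    0.3862     0.235
  Change    0.02118   0.01059  -0.03178
  Equil       1.252    0.3968    0.2032
  solve Keq expr → x = -0.01059; check Q = 0.01348
Then remove 0.08088 M of E.
Step 3:
                  C         D         E
  Initial     1.252    0.3968    0.1223
  Change   -0.04775  -0.02388   0.07163
  Equil       1.204    0.3729    0.1939
  solve Keq expr → x = 0.02388; check Q = 0.01348

Direction: forward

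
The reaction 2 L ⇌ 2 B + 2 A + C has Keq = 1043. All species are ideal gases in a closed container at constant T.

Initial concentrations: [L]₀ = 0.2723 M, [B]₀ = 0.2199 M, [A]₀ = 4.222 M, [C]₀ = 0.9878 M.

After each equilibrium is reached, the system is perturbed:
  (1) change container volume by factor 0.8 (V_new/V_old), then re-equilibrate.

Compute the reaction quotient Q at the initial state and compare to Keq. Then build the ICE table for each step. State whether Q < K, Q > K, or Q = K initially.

Q₀ = 11.48 vs Keq = 1043 ⇒ Q<K, forward
Step 1:
                   L          B          A          C
  init        0.2723     0.2199      4.222     0.9878
  Δ          -0.2105     0.2105     0.2105     0.1053
  eq         0.06176     0.4304      4.433      1.093
  solve Keq expr → x = 0.1053; check Q = 1043
Then change container volume by factor 0.8 (V_new/V_old).
Step 2:
                   L          B          A          C
  init       0.07721      0.538      5.541      1.366
  Δ          0.02479   -0.02479   -0.02479    -0.0124
  eq           0.102     0.5132      5.516      1.354
  solve Keq expr → x = -0.0124; check Q = 1043

Q₀ = 11.48; Q < K (proceeds forward)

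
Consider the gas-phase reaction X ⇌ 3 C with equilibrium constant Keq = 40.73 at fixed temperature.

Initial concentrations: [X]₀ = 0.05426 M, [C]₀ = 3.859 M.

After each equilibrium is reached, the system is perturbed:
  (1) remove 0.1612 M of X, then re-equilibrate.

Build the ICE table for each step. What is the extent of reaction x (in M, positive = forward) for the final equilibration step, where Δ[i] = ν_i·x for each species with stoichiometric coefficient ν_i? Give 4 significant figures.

Q₀ = 1059 vs Keq = 40.73 ⇒ Q>K, reverse
Step 1:
                   X          C
  init       0.05426      3.859
  Δ           0.4029     -1.209
  eq          0.4571       2.65
  solve Keq expr → x = -0.4029; check Q = 40.73
Then remove 0.1612 M of X.
Step 2:
                   X          C
  init        0.2959       2.65
  Δ          0.06609    -0.1983
  eq           0.362      2.452
  solve Keq expr → x = -0.06609; check Q = 40.73

x = -0.06609 M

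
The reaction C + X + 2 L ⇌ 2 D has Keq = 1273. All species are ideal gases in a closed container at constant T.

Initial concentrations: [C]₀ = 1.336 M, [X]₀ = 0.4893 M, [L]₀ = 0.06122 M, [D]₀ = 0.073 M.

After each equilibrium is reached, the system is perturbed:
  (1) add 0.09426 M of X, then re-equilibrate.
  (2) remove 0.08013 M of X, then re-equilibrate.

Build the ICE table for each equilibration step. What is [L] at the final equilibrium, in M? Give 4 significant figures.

Q₀ = 2.175 vs Keq = 1273 ⇒ Q<K, forward
Step 1:
                   C          X          L          D
  init         1.336     0.4893    0.06122      0.073
  Δ         -0.02827   -0.02827   -0.05654    0.05654
  eq           1.308      0.461   0.004676     0.1295
  solve Keq expr → x = 0.02827; check Q = 1273
Then add 0.09426 M of X.
Step 2:
                   C          X          L          D
  init         1.308     0.5553   0.004676     0.1295
  Δ       -2.0052e-04 -2.0052e-04 -4.0104e-04 4.0104e-04
  eq           1.308     0.5551   0.004275     0.1299
  solve Keq expr → x = 2.0052e-04; check Q = 1273
Then remove 0.08013 M of X.
Step 3:
                   C          X          L          D
  init         1.308      0.475   0.004275     0.1299
  Δ       1.6680e-04 1.6680e-04 3.3360e-04 -3.3360e-04
  eq           1.308     0.4751   0.004609     0.1296
  solve Keq expr → x = -1.6680e-04; check Q = 1273

[L]_eq = 0.004609 M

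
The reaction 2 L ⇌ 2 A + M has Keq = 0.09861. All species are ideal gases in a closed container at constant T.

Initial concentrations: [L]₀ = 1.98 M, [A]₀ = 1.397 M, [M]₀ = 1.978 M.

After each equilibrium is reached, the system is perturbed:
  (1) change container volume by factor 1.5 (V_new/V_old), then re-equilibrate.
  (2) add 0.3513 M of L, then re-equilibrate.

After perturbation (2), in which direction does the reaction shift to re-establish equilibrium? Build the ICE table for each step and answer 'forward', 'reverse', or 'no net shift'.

Q₀ = 0.9847 vs Keq = 0.09861 ⇒ Q>K, reverse
Step 1:
                  L         A         M
  Initial      1.98     1.397     1.978
  Change     0.7277   -0.7277   -0.3639
  Equil       2.708    0.6693     1.614
  solve Keq expr → x = -0.3639; check Q = 0.09861
Then change container volume by factor 1.5 (V_new/V_old).
Step 2:
                  L         A         M
  Initial     1.805    0.4462     1.076
  Change   -0.07053   0.07053   0.03526
  Equil       1.735    0.5167     1.111
  solve Keq expr → x = 0.03526; check Q = 0.09861
Then add 0.3513 M of L.
Step 3:
                  L         A         M
  Initial     2.086    0.5167     1.111
  Change    -0.0732    0.0732    0.0366
  Equil       2.013    0.5899     1.148
  solve Keq expr → x = 0.0366; check Q = 0.09861

Direction: forward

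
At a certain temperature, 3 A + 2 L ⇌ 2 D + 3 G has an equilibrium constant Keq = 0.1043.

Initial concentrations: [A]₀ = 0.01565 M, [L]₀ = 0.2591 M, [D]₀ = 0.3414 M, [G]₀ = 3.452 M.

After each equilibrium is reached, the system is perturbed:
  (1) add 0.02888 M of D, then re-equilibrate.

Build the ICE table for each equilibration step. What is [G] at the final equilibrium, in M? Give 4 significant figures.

[G]_eq = 2.921 M

Q₀ = 1.8632e+07 vs Keq = 0.1043 ⇒ Q>K, reverse
Step 1:
                    A           L           D           G
  Initial     0.01565      0.2591      0.3414       3.452
  Change       0.4919      0.3279     -0.3279     -0.4919
  Equil        0.5076       0.587     0.01346        2.96
  solve Keq expr → x = -0.164; check Q = 0.1043
Then add 0.02888 M of D.
Step 2:
                    A           L           D           G
  Initial      0.5076       0.587     0.04234        2.96
  Change      0.03943     0.02629    -0.02629    -0.03943
  Equil         0.547      0.6133     0.01605       2.921
  solve Keq expr → x = -0.01314; check Q = 0.1043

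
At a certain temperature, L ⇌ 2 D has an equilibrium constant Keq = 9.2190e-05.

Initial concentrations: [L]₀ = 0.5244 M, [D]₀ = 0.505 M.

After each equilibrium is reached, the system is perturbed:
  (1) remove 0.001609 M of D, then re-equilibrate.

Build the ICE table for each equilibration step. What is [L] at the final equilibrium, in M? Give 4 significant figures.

Q₀ = 0.4863 vs Keq = 9.2190e-05 ⇒ Q>K, reverse
Step 1:
                   L          D
  I           0.5244      0.505
  C           0.2483    -0.4966
  E           0.7727    0.00844
  solve Keq expr → x = -0.2483; check Q = 9.2190e-05
Then remove 0.001609 M of D.
Step 2:
                   L          D
  I           0.7727   0.006831
  C       -8.0231e-04   0.001605
  E           0.7719   0.008436
  solve Keq expr → x = 8.0231e-04; check Q = 9.2190e-05

[L]_eq = 0.7719 M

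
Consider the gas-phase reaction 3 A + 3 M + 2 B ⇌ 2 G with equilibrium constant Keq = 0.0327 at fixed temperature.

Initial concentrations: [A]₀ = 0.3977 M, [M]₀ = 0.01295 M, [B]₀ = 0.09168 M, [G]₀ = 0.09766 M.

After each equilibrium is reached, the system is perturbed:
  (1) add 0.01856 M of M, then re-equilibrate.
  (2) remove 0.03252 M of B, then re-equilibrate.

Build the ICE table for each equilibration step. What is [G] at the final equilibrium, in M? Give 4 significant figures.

Q₀ = 8.3063e+06 vs Keq = 0.0327 ⇒ Q>K, reverse
Step 1:
                  A         M         B         G
  init       0.3977   0.01295   0.09168   0.09766
  Δ          0.1452    0.1452    0.0968   -0.0968
  eq         0.5429    0.1582    0.1885 8.5753e-04
  solve Keq expr → x = -0.0484; check Q = 0.0327
Then add 0.01856 M of M.
Step 2:
                  A         M         B         G
  init       0.5429    0.1767    0.1885 8.5753e-04
  Δ       -2.2783e-04 -2.2783e-04 -1.5189e-04 1.5189e-04
  eq         0.5427    0.1765    0.1883  0.001009
  solve Keq expr → x = 7.5944e-05; check Q = 0.0327
Then remove 0.03252 M of B.
Step 3:
                  A         M         B         G
  init       0.5427    0.1765    0.1558  0.001009
  Δ       2.5645e-04 2.5645e-04 1.7097e-04 -1.7097e-04
  eq         0.5429    0.1767     0.156 8.3845e-04
  solve Keq expr → x = -8.5484e-05; check Q = 0.0327

[G]_eq = 8.3845e-04 M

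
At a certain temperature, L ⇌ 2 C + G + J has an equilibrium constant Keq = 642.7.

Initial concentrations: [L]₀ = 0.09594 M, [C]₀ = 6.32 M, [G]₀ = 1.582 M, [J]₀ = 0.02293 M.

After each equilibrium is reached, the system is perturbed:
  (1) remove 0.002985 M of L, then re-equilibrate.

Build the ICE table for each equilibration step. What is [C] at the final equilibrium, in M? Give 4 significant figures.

Q₀ = 15.1 vs Keq = 642.7 ⇒ Q<K, forward
Step 1:
                  L         C         G         J
  I         0.09594      6.32     1.582   0.02293
  C        -0.08424    0.1685   0.08424   0.08424
  E          0.0117     6.488     1.666    0.1072
  solve Keq expr → x = 0.08424; check Q = 642.7
Then remove 0.002985 M of L.
Step 2:
                  L         C         G         J
  I        0.008713     6.488     1.666    0.1072
  C        0.002658 -0.005316 -0.002658 -0.002658
  E         0.01137     6.483     1.664    0.1045
  solve Keq expr → x = -0.002658; check Q = 642.7

[C]_eq = 6.483 M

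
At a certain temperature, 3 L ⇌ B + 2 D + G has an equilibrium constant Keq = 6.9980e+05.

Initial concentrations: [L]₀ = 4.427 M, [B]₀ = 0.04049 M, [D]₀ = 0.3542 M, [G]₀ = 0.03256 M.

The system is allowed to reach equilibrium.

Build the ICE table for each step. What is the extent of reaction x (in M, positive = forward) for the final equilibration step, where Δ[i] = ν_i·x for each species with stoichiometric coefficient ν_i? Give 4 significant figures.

x = 1.465 M

Q₀ = 1.9063e-06 vs Keq = 6.9980e+05 ⇒ Q<K, forward
Step 1:
                    L           B           D           G
  I             4.427     0.04049      0.3542     0.03256
  C            -4.394       1.465        2.93       1.465
  E           0.03263       1.505       3.284       1.497
  solve Keq expr → x = 1.465; check Q = 6.9980e+05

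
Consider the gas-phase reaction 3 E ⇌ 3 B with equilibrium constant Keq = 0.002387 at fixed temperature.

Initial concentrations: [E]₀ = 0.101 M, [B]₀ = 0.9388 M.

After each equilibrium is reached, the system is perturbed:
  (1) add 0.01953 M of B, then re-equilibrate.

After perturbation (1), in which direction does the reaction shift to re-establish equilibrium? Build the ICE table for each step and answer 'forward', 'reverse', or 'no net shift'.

Q₀ = 803.1 vs Keq = 0.002387 ⇒ Q>K, reverse
Step 1:
                  E         B
  Initial     0.101    0.9388
  Change     0.8162   -0.8162
  Equil      0.9172    0.1226
  solve Keq expr → x = -0.2721; check Q = 0.002387
Then add 0.01953 M of B.
Step 2:
                  E         B
  Initial    0.9172    0.1421
  Change    0.01723  -0.01723
  Equil      0.9344    0.1249
  solve Keq expr → x = -0.005743; check Q = 0.002387

Direction: reverse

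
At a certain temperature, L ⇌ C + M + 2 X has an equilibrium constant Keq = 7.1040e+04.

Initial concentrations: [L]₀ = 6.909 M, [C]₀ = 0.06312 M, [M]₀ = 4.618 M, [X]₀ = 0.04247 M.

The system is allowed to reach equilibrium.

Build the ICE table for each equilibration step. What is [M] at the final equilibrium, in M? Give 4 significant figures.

Q₀ = 7.6097e-05 vs Keq = 7.1040e+04 ⇒ Q<K, forward
Step 1:
                    L           C           M           X
  Initial       6.909     0.06312       4.618     0.04247
  Change       -6.713       6.713       6.713       13.43
  Equil        0.1961       6.776       11.33       13.47
  solve Keq expr → x = 6.713; check Q = 7.1040e+04

[M]_eq = 11.33 M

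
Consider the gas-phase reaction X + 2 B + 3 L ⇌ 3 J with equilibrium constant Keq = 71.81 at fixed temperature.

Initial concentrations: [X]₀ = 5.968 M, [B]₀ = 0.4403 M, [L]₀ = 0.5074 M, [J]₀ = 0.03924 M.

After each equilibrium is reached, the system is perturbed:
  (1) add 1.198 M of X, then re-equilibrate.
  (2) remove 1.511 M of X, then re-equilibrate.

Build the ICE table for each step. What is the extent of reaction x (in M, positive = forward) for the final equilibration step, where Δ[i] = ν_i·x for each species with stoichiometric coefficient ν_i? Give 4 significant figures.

x = -0.002354 M

Q₀ = 3.9977e-04 vs Keq = 71.81 ⇒ Q<K, forward
Step 1:
                  X         B         L         J
  init        5.968    0.4403    0.5074   0.03924
  Δ         -0.1184   -0.2368   -0.3552    0.3552
  eq           5.85    0.2035    0.1522    0.3944
  solve Keq expr → x = 0.1184; check Q = 71.81
Then add 1.198 M of X.
Step 2:
                  X         B         L         J
  init        7.048    0.2035    0.1522    0.3944
  Δ       -0.001812 -0.003623 -0.005435  0.005435
  eq          7.046    0.1999    0.1468    0.3999
  solve Keq expr → x = 0.001812; check Q = 71.81
Then remove 1.511 M of X.
Step 3:
                  X         B         L         J
  init        5.535    0.1999    0.1468    0.3999
  Δ        0.002354  0.004707  0.007061 -0.007061
  eq          5.537    0.2046    0.1538    0.3928
  solve Keq expr → x = -0.002354; check Q = 71.81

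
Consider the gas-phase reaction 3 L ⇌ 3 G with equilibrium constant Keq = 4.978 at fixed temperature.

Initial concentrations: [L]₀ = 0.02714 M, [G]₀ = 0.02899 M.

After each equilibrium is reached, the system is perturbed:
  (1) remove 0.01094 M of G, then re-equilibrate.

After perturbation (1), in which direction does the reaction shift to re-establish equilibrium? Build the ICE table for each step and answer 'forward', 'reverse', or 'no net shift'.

Direction: forward

Q₀ = 1.219 vs Keq = 4.978 ⇒ Q<K, forward
Step 1:
                  L         G
  I         0.02714   0.02899
  C       -0.006408  0.006408
  E         0.02073    0.0354
  solve Keq expr → x = 0.002136; check Q = 4.978
Then remove 0.01094 M of G.
Step 2:
                  L         G
  I         0.02073   0.02446
  C       -0.004041  0.004041
  E         0.01669    0.0285
  solve Keq expr → x = 0.001347; check Q = 4.978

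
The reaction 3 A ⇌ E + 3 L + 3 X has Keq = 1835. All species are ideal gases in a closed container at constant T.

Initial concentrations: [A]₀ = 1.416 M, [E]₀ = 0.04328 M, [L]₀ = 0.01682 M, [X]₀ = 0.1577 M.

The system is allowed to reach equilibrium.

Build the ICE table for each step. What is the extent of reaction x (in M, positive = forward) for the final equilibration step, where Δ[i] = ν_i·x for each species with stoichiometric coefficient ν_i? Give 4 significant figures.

x = 0.4315 M

Q₀ = 2.8449e-10 vs Keq = 1835 ⇒ Q<K, forward
Step 1:
                    A           E           L           X
  Initial       1.416     0.04328     0.01682      0.1577
  Change       -1.295      0.4315       1.295       1.295
  Equil        0.1214      0.4748       1.311       1.452
  solve Keq expr → x = 0.4315; check Q = 1835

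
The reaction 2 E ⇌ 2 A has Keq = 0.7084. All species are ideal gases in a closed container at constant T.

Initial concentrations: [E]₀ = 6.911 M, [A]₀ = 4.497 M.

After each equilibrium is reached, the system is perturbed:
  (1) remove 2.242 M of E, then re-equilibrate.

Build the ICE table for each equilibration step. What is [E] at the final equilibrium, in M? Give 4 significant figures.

[E]_eq = 4.977 M

Q₀ = 0.4234 vs Keq = 0.7084 ⇒ Q<K, forward
Step 1:
                  E         A
  I           6.911     4.497
  C         -0.7166    0.7166
  E           6.194     5.214
  solve Keq expr → x = 0.3583; check Q = 0.7084
Then remove 2.242 M of E.
Step 2:
                  E         A
  I           3.952     5.214
  C           1.025    -1.025
  E           4.977     4.189
  solve Keq expr → x = -0.5123; check Q = 0.7084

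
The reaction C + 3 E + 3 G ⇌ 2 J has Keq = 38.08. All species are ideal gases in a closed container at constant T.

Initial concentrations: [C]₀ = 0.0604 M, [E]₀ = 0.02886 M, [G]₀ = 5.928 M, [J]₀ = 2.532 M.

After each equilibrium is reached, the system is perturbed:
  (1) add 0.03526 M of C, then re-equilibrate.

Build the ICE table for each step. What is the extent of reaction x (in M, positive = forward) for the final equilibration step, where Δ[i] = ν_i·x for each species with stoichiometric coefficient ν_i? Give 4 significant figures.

Q₀ = 2.1197e+04 vs Keq = 38.08 ⇒ Q>K, reverse
Step 1:
                   C          E          G          J
  Initial     0.0604    0.02886      5.928      2.532
  Change     0.05147     0.1544     0.1544    -0.1029
  Equil       0.1119     0.1833      6.082      2.429
  solve Keq expr → x = -0.05147; check Q = 38.08
Then add 0.03526 M of C.
Step 2:
                   C          E          G          J
  Initial     0.1471     0.1833      6.082      2.429
  Change   -0.004489   -0.01347   -0.01347   0.008978
  Equil       0.1426     0.1698      6.069      2.438
  solve Keq expr → x = 0.004489; check Q = 38.08

x = 0.004489 M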